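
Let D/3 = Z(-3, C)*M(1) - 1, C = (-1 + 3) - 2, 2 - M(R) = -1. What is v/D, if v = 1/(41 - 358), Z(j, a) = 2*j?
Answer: 1/18069 ≈ 5.5343e-5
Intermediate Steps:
M(R) = 3 (M(R) = 2 - 1*(-1) = 2 + 1 = 3)
C = 0 (C = 2 - 2 = 0)
D = -57 (D = 3*((2*(-3))*3 - 1) = 3*(-6*3 - 1) = 3*(-18 - 1) = 3*(-19) = -57)
v = -1/317 (v = 1/(-317) = -1/317 ≈ -0.0031546)
v/D = -1/317/(-57) = -1/317*(-1/57) = 1/18069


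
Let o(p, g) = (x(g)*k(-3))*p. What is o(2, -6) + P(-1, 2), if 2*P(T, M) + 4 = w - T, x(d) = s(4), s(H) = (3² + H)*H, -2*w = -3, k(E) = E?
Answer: -1251/4 ≈ -312.75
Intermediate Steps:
w = 3/2 (w = -½*(-3) = 3/2 ≈ 1.5000)
s(H) = H*(9 + H) (s(H) = (9 + H)*H = H*(9 + H))
x(d) = 52 (x(d) = 4*(9 + 4) = 4*13 = 52)
P(T, M) = -5/4 - T/2 (P(T, M) = -2 + (3/2 - T)/2 = -2 + (¾ - T/2) = -5/4 - T/2)
o(p, g) = -156*p (o(p, g) = (52*(-3))*p = -156*p)
o(2, -6) + P(-1, 2) = -156*2 + (-5/4 - ½*(-1)) = -312 + (-5/4 + ½) = -312 - ¾ = -1251/4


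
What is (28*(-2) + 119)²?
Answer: 3969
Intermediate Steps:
(28*(-2) + 119)² = (-56 + 119)² = 63² = 3969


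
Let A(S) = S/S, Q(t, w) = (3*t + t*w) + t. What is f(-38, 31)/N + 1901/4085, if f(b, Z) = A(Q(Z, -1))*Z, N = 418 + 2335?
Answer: 5360088/11246005 ≈ 0.47662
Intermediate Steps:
N = 2753
Q(t, w) = 4*t + t*w
A(S) = 1
f(b, Z) = Z (f(b, Z) = 1*Z = Z)
f(-38, 31)/N + 1901/4085 = 31/2753 + 1901/4085 = 5360088/11246005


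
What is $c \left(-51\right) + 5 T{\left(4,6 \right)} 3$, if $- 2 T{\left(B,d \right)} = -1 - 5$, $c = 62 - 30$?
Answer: $-1587$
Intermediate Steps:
$c = 32$ ($c = 62 - 30 = 32$)
$T{\left(B,d \right)} = 3$ ($T{\left(B,d \right)} = - \frac{-1 - 5}{2} = \left(- \frac{1}{2}\right) \left(-6\right) = 3$)
$c \left(-51\right) + 5 T{\left(4,6 \right)} 3 = 32 \left(-51\right) + 5 \cdot 3 \cdot 3 = -1632 + 15 \cdot 3 = -1632 + 45 = -1587$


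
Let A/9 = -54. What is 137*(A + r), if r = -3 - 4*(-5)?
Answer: -64253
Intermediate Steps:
A = -486 (A = 9*(-54) = -486)
r = 17 (r = -3 + 20 = 17)
137*(A + r) = 137*(-486 + 17) = 137*(-469) = -64253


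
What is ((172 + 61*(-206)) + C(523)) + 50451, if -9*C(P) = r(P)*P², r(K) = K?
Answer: -142713154/9 ≈ -1.5857e+7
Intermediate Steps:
C(P) = -P³/9 (C(P) = -P*P²/9 = -P³/9)
((172 + 61*(-206)) + C(523)) + 50451 = ((172 + 61*(-206)) - ⅑*523³) + 50451 = ((172 - 12566) - ⅑*143055667) + 50451 = (-12394 - 143055667/9) + 50451 = -143167213/9 + 50451 = -142713154/9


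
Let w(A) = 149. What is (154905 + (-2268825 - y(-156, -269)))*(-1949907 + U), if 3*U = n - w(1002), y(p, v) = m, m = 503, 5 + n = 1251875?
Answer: 9722116954000/3 ≈ 3.2407e+12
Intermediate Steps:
n = 1251870 (n = -5 + 1251875 = 1251870)
y(p, v) = 503
U = 1251721/3 (U = (1251870 - 1*149)/3 = (1251870 - 149)/3 = (⅓)*1251721 = 1251721/3 ≈ 4.1724e+5)
(154905 + (-2268825 - y(-156, -269)))*(-1949907 + U) = (154905 + (-2268825 - 1*503))*(-1949907 + 1251721/3) = (154905 + (-2268825 - 503))*(-4598000/3) = (154905 - 2269328)*(-4598000/3) = -2114423*(-4598000/3) = 9722116954000/3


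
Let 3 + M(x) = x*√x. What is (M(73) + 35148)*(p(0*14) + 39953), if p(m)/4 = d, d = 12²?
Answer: 1424391705 + 2958617*√73 ≈ 1.4497e+9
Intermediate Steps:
M(x) = -3 + x^(3/2) (M(x) = -3 + x*√x = -3 + x^(3/2))
d = 144
p(m) = 576 (p(m) = 4*144 = 576)
(M(73) + 35148)*(p(0*14) + 39953) = ((-3 + 73^(3/2)) + 35148)*(576 + 39953) = ((-3 + 73*√73) + 35148)*40529 = (35145 + 73*√73)*40529 = 1424391705 + 2958617*√73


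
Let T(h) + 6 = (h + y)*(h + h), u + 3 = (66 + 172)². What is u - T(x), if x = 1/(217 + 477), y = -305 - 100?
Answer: 13641898315/240818 ≈ 56648.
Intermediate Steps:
y = -405
x = 1/694 ≈ 0.0014409
u = 56641 (u = -3 + (66 + 172)² = -3 + 238² = -3 + 56644 = 56641)
T(h) = -6 + 2*h*(-405 + h) (T(h) = -6 + (h - 405)*(h + h) = -6 + (-405 + h)*(2*h) = -6 + 2*h*(-405 + h))
u - T(x) = 56641 - (-6 - 810*1/694 + 2*(1/694)²) = 56641 - (-6 - 405/347 + 2*(1/481636)) = 56641 - (-6 - 405/347 + 1/240818) = 56641 - 1*(-1725977/240818) = 56641 + 1725977/240818 = 13641898315/240818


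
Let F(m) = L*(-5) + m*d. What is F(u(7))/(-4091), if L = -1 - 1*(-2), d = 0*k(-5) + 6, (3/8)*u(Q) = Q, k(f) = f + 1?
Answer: -107/4091 ≈ -0.026155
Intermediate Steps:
k(f) = 1 + f
u(Q) = 8*Q/3
d = 6 (d = 0*(1 - 5) + 6 = 0*(-4) + 6 = 0 + 6 = 6)
L = 1 (L = -1 + 2 = 1)
F(m) = -5 + 6*m (F(m) = 1*(-5) + m*6 = -5 + 6*m)
F(u(7))/(-4091) = (-5 + 6*((8/3)*7))/(-4091) = (-5 + 6*(56/3))*(-1/4091) = (-5 + 112)*(-1/4091) = 107*(-1/4091) = -107/4091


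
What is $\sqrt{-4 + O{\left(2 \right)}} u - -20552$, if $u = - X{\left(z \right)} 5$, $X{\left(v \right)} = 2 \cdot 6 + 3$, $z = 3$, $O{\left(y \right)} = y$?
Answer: $20552 - 75 i \sqrt{2} \approx 20552.0 - 106.07 i$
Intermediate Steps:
$X{\left(v \right)} = 15$ ($X{\left(v \right)} = 12 + 3 = 15$)
$u = -75$ ($u = \left(-1\right) 15 \cdot 5 = \left(-15\right) 5 = -75$)
$\sqrt{-4 + O{\left(2 \right)}} u - -20552 = \sqrt{-4 + 2} \left(-75\right) - -20552 = \sqrt{-2} \left(-75\right) + 20552 = i \sqrt{2} \left(-75\right) + 20552 = - 75 i \sqrt{2} + 20552 = 20552 - 75 i \sqrt{2}$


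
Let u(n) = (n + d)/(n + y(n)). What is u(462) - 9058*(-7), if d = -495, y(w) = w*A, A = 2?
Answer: 2663051/42 ≈ 63406.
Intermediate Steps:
y(w) = 2*w (y(w) = w*2 = 2*w)
u(n) = (-495 + n)/(3*n) (u(n) = (n - 495)/(n + 2*n) = (-495 + n)/((3*n)) = (-495 + n)*(1/(3*n)) = (-495 + n)/(3*n))
u(462) - 9058*(-7) = (⅓)*(-495 + 462)/462 - 9058*(-7) = (⅓)*(1/462)*(-33) + 63406 = -1/42 + 63406 = 2663051/42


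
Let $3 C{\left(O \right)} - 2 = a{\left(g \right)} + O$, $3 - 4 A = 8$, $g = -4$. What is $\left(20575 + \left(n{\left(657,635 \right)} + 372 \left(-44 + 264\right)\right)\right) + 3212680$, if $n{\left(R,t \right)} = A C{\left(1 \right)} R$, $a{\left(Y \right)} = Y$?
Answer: $\frac{13261475}{4} \approx 3.3154 \cdot 10^{6}$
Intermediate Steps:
$A = - \frac{5}{4}$ ($A = \frac{3}{4} - 2 = - \frac{5}{4} \approx -1.25$)
$C{\left(O \right)} = - \frac{2}{3} + \frac{O}{3}$ ($C{\left(O \right)} = \frac{2}{3} + \frac{-4 + O}{3} = \frac{2}{3} + \left(- \frac{4}{3} + \frac{O}{3}\right) = - \frac{2}{3} + \frac{O}{3}$)
$n{\left(R,t \right)} = \frac{5 R}{12}$ ($n{\left(R,t \right)} = - \frac{5 \left(- \frac{2}{3} + \frac{1}{3} \cdot 1\right)}{4} R = - \frac{5 \left(- \frac{2}{3} + \frac{1}{3}\right)}{4} R = \left(- \frac{5}{4}\right) \left(- \frac{1}{3}\right) R = \frac{5 R}{12}$)
$\left(20575 + \left(n{\left(657,635 \right)} + 372 \left(-44 + 264\right)\right)\right) + 3212680 = \left(20575 + \left(\frac{5}{12} \cdot 657 + 372 \left(-44 + 264\right)\right)\right) + 3212680 = \left(20575 + \left(\frac{1095}{4} + 372 \cdot 220\right)\right) + 3212680 = \left(20575 + \left(\frac{1095}{4} + 81840\right)\right) + 3212680 = \left(20575 + \frac{328455}{4}\right) + 3212680 = \frac{410755}{4} + 3212680 = \frac{13261475}{4}$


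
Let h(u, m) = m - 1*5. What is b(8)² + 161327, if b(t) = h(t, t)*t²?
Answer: 198191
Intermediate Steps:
h(u, m) = -5 + m (h(u, m) = m - 5 = -5 + m)
b(t) = t²*(-5 + t) (b(t) = (-5 + t)*t² = t²*(-5 + t))
b(8)² + 161327 = (8²*(-5 + 8))² + 161327 = (64*3)² + 161327 = 192² + 161327 = 36864 + 161327 = 198191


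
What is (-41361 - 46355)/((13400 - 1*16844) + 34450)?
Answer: -43858/15503 ≈ -2.8290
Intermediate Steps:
(-41361 - 46355)/((13400 - 1*16844) + 34450) = -87716/((13400 - 16844) + 34450) = -87716/(-3444 + 34450) = -87716/31006 = -87716*1/31006 = -43858/15503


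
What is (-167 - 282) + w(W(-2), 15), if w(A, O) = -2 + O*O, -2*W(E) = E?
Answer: -226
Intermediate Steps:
W(E) = -E/2
w(A, O) = -2 + O²
(-167 - 282) + w(W(-2), 15) = (-167 - 282) + (-2 + 15²) = -449 + (-2 + 225) = -449 + 223 = -226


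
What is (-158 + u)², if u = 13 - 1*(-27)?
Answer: 13924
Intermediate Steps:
u = 40 (u = 13 + 27 = 40)
(-158 + u)² = (-158 + 40)² = (-118)² = 13924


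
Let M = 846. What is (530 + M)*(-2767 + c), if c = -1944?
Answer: -6482336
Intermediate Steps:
(530 + M)*(-2767 + c) = (530 + 846)*(-2767 - 1944) = 1376*(-4711) = -6482336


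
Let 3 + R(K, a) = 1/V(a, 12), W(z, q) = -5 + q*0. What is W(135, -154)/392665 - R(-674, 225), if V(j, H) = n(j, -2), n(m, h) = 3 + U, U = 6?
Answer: 2041849/706797 ≈ 2.8889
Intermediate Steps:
n(m, h) = 9 (n(m, h) = 3 + 6 = 9)
V(j, H) = 9
W(z, q) = -5 (W(z, q) = -5 + 0 = -5)
R(K, a) = -26/9 (R(K, a) = -3 + 1/9 = -3 + ⅑ = -26/9)
W(135, -154)/392665 - R(-674, 225) = -5/392665 - 1*(-26/9) = -5*1/392665 + 26/9 = -1/78533 + 26/9 = 2041849/706797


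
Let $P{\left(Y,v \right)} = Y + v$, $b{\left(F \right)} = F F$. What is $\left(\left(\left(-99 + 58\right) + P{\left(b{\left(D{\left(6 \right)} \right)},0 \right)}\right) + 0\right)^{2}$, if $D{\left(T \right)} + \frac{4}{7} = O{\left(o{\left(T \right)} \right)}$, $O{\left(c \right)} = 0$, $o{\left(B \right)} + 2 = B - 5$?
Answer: $\frac{3972049}{2401} \approx 1654.3$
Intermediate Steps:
$o{\left(B \right)} = -7 + B$ ($o{\left(B \right)} = -2 + \left(B - 5\right) = -2 + \left(-5 + B\right) = -7 + B$)
$D{\left(T \right)} = - \frac{4}{7}$ ($D{\left(T \right)} = - \frac{4}{7} + 0 = - \frac{4}{7}$)
$b{\left(F \right)} = F^{2}$
$\left(\left(\left(-99 + 58\right) + P{\left(b{\left(D{\left(6 \right)} \right)},0 \right)}\right) + 0\right)^{2} = \left(\left(\left(-99 + 58\right) + \left(\left(- \frac{4}{7}\right)^{2} + 0\right)\right) + 0\right)^{2} = \left(\left(-41 + \left(\frac{16}{49} + 0\right)\right) + 0\right)^{2} = \left(\left(-41 + \frac{16}{49}\right) + 0\right)^{2} = \left(- \frac{1993}{49} + 0\right)^{2} = \left(- \frac{1993}{49}\right)^{2} = \frac{3972049}{2401}$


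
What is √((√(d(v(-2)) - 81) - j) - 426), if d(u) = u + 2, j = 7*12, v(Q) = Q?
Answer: √(-510 + 9*I) ≈ 0.1993 + 22.584*I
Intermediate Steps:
j = 84
d(u) = 2 + u
√((√(d(v(-2)) - 81) - j) - 426) = √((√((2 - 2) - 81) - 1*84) - 426) = √((√(0 - 81) - 84) - 426) = √((√(-81) - 84) - 426) = √((9*I - 84) - 426) = √((-84 + 9*I) - 426) = √(-510 + 9*I)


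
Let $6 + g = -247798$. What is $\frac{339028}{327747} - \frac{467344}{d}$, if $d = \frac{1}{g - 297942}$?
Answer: $\frac{83592238975999156}{327747} \approx 2.5505 \cdot 10^{11}$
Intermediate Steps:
$g = -247804$ ($g = -6 - 247798 = -247804$)
$d = - \frac{1}{545746}$ ($d = \frac{1}{-247804 - 297942} = \frac{1}{-545746} = - \frac{1}{545746} \approx -1.8324 \cdot 10^{-6}$)
$\frac{339028}{327747} - \frac{467344}{d} = \frac{339028}{327747} - \frac{467344}{- \frac{1}{545746}} = 339028 \cdot \frac{1}{327747} - -255051118624 = \frac{339028}{327747} + 255051118624 = \frac{83592238975999156}{327747}$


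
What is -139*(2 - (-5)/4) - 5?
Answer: -1827/4 ≈ -456.75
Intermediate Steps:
-139*(2 - (-5)/4) - 5 = -139*(2 - 5*(-¼)) - 5 = -139*(2 + 5/4) - 5 = -139*13/4 - 5 = -1807/4 - 5 = -1827/4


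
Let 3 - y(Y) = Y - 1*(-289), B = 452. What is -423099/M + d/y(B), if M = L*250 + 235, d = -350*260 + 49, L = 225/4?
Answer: 658749907/7034370 ≈ 93.647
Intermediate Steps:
L = 225/4 (L = 225*(1/4) = 225/4 ≈ 56.250)
y(Y) = -286 - Y (y(Y) = 3 - (Y - 1*(-289)) = 3 - (Y + 289) = 3 - (289 + Y) = 3 + (-289 - Y) = -286 - Y)
d = -90951 (d = -91000 + 49 = -90951)
M = 28595/2 (M = (225/4)*250 + 235 = 28125/2 + 235 = 28595/2 ≈ 14298.)
-423099/M + d/y(B) = -423099/28595/2 - 90951/(-286 - 1*452) = -423099*2/28595 - 90951/(-286 - 452) = -846198/28595 - 90951/(-738) = -846198/28595 - 90951*(-1/738) = -846198/28595 + 30317/246 = 658749907/7034370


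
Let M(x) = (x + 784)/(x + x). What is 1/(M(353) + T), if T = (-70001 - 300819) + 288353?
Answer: -706/58220565 ≈ -1.2126e-5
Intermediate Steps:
T = -82467 (T = -370820 + 288353 = -82467)
M(x) = (784 + x)/(2*x) (M(x) = (784 + x)/((2*x)) = (784 + x)*(1/(2*x)) = (784 + x)/(2*x))
1/(M(353) + T) = 1/((½)*(784 + 353)/353 - 82467) = 1/((½)*(1/353)*1137 - 82467) = 1/(1137/706 - 82467) = 1/(-58220565/706) = -706/58220565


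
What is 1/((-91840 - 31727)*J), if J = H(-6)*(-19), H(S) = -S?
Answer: 1/14086638 ≈ 7.0989e-8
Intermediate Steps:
J = -114 (J = -1*(-6)*(-19) = 6*(-19) = -114)
1/((-91840 - 31727)*J) = 1/(-91840 - 31727*(-114)) = -1/114/(-123567) = -1/123567*(-1/114) = 1/14086638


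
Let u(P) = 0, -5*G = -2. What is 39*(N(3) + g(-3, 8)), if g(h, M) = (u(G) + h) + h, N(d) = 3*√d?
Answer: -234 + 117*√3 ≈ -31.350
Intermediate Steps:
G = ⅖ (G = -⅕*(-2) = ⅖ ≈ 0.40000)
g(h, M) = 2*h (g(h, M) = (0 + h) + h = h + h = 2*h)
39*(N(3) + g(-3, 8)) = 39*(3*√3 + 2*(-3)) = 39*(3*√3 - 6) = 39*(-6 + 3*√3) = -234 + 117*√3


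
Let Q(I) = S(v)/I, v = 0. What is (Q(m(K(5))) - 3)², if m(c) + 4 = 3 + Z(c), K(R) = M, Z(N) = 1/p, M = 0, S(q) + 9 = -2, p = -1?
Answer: 25/4 ≈ 6.2500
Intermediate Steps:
S(q) = -11 (S(q) = -9 - 2 = -11)
Z(N) = -1 (Z(N) = 1/(-1) = -1)
K(R) = 0
m(c) = -2 (m(c) = -4 + (3 - 1) = -4 + 2 = -2)
Q(I) = -11/I
(Q(m(K(5))) - 3)² = (-11/(-2) - 3)² = (-11*(-½) - 3)² = (11/2 - 3)² = (5/2)² = 25/4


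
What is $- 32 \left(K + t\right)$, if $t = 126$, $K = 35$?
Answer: $-5152$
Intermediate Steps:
$- 32 \left(K + t\right) = - 32 \left(35 + 126\right) = \left(-32\right) 161 = -5152$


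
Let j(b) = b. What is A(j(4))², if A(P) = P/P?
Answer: 1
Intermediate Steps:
A(P) = 1
A(j(4))² = 1² = 1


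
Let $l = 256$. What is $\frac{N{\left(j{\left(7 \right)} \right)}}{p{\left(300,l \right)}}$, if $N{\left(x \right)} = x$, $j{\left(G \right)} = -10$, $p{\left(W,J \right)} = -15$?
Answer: $\frac{2}{3} \approx 0.66667$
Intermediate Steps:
$\frac{N{\left(j{\left(7 \right)} \right)}}{p{\left(300,l \right)}} = - \frac{10}{-15} = \left(-10\right) \left(- \frac{1}{15}\right) = \frac{2}{3}$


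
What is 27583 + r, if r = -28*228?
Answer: 21199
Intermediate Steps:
r = -6384
27583 + r = 27583 - 6384 = 21199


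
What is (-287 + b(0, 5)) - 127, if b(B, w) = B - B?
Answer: -414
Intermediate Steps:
b(B, w) = 0
(-287 + b(0, 5)) - 127 = (-287 + 0) - 127 = -287 - 127 = -414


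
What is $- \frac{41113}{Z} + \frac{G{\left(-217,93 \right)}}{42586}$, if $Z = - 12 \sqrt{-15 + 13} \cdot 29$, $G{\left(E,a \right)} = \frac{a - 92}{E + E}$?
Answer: $- \frac{1}{18482324} - \frac{41113 i \sqrt{2}}{696} \approx -5.4106 \cdot 10^{-8} - 83.538 i$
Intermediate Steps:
$G{\left(E,a \right)} = \frac{-92 + a}{2 E}$
$Z = - 348 i \sqrt{2}$ ($Z = - 12 \sqrt{-2} \cdot 29 = - 12 i \sqrt{2} \cdot 29 = - 348 i \sqrt{2} \approx - 492.15 i$)
$- \frac{41113}{Z} + \frac{G{\left(-217,93 \right)}}{42586} = - \frac{41113}{\left(-348\right) i \sqrt{2}} + \frac{\frac{1}{2} \frac{1}{-217} \left(-92 + 93\right)}{42586} = - 41113 \frac{i \sqrt{2}}{696} + \frac{1}{2} \left(- \frac{1}{217}\right) 1 \cdot \frac{1}{42586} = - \frac{41113 i \sqrt{2}}{696} - \frac{1}{18482324} = - \frac{1}{18482324} - \frac{41113 i \sqrt{2}}{696}$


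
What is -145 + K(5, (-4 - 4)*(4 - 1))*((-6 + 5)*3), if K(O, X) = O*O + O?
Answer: -235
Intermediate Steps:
K(O, X) = O + O² (K(O, X) = O² + O = O + O²)
-145 + K(5, (-4 - 4)*(4 - 1))*((-6 + 5)*3) = -145 + (5*(1 + 5))*((-6 + 5)*3) = -145 + (5*6)*(-1*3) = -145 + 30*(-3) = -145 - 90 = -235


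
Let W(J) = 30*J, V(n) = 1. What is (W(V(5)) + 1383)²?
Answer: 1996569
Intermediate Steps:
(W(V(5)) + 1383)² = (30*1 + 1383)² = (30 + 1383)² = 1413² = 1996569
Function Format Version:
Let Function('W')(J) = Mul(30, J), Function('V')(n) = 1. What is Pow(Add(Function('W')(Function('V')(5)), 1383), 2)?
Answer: 1996569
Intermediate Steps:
Pow(Add(Function('W')(Function('V')(5)), 1383), 2) = Pow(Add(Mul(30, 1), 1383), 2) = Pow(Add(30, 1383), 2) = Pow(1413, 2) = 1996569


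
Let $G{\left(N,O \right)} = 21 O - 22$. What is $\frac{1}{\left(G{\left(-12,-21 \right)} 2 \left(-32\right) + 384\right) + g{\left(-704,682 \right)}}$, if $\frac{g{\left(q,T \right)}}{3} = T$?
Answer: $\frac{1}{32062} \approx 3.119 \cdot 10^{-5}$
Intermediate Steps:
$G{\left(N,O \right)} = -22 + 21 O$
$g{\left(q,T \right)} = 3 T$
$\frac{1}{\left(G{\left(-12,-21 \right)} 2 \left(-32\right) + 384\right) + g{\left(-704,682 \right)}} = \frac{1}{\left(\left(-22 + 21 \left(-21\right)\right) 2 \left(-32\right) + 384\right) + 3 \cdot 682} = \frac{1}{\left(\left(-22 - 441\right) \left(-64\right) + 384\right) + 2046} = \frac{1}{\left(\left(-463\right) \left(-64\right) + 384\right) + 2046} = \frac{1}{\left(29632 + 384\right) + 2046} = \frac{1}{30016 + 2046} = \frac{1}{32062}$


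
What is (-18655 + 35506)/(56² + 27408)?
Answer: 16851/30544 ≈ 0.55170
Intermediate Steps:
(-18655 + 35506)/(56² + 27408) = 16851/(3136 + 27408) = 16851/30544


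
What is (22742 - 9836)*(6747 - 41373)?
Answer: -446883156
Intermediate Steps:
(22742 - 9836)*(6747 - 41373) = 12906*(-34626) = -446883156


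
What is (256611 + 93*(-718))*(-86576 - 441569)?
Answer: -100261462365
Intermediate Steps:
(256611 + 93*(-718))*(-86576 - 441569) = (256611 - 66774)*(-528145) = 189837*(-528145) = -100261462365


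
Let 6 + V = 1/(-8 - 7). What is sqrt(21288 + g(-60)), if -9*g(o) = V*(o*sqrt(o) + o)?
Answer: 2*sqrt(47807 - 182*I*sqrt(15))/3 ≈ 145.77 - 1.0746*I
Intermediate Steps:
V = -91/15 (V = -6 + 1/(-8 - 7) = -6 + 1/(-15) = -6 - 1/15 = -91/15 ≈ -6.0667)
g(o) = 91*o/135 + 91*o**(3/2)/135 (g(o) = -(-91)*(o*sqrt(o) + o)/135 = -(-91)*(o**(3/2) + o)/135 = -(-91)*(o + o**(3/2))/135 = -(-91*o/15 - 91*o**(3/2)/15)/9 = 91*o/135 + 91*o**(3/2)/135)
sqrt(21288 + g(-60)) = sqrt(21288 + ((91/135)*(-60) + 91*(-60)**(3/2)/135)) = sqrt(21288 + (-364/9 + 91*(-120*I*sqrt(15))/135)) = sqrt(21288 + (-364/9 - 728*I*sqrt(15)/9)) = sqrt(191228/9 - 728*I*sqrt(15)/9)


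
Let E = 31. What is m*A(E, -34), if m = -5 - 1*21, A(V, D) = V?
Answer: -806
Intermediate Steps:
m = -26 (m = -5 - 21 = -26)
m*A(E, -34) = -26*31 = -806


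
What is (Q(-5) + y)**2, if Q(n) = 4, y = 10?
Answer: 196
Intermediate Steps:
(Q(-5) + y)**2 = (4 + 10)**2 = 14**2 = 196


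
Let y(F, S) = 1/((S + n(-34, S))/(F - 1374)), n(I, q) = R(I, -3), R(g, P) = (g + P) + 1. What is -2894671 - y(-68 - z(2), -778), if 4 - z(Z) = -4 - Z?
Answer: -107102893/37 ≈ -2.8947e+6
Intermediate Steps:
z(Z) = 8 + Z (z(Z) = 4 - (-4 - Z) = 4 + (4 + Z) = 8 + Z)
R(g, P) = 1 + P + g (R(g, P) = (P + g) + 1 = 1 + P + g)
n(I, q) = -2 + I (n(I, q) = 1 - 3 + I = -2 + I)
y(F, S) = (-1374 + F)/(-36 + S) (y(F, S) = 1/((S + (-2 - 34))/(F - 1374)) = 1/((S - 36)/(-1374 + F)) = 1/((-36 + S)/(-1374 + F)) = (-1374 + F)/(-36 + S))
-2894671 - y(-68 - z(2), -778) = -2894671 - (-1374 + (-68 - (8 + 2)))/(-36 - 778) = -2894671 - (-1374 + (-68 - 1*10))/(-814) = -2894671 - (-1)*(-1374 + (-68 - 10))/814 = -2894671 - (-1)*(-1374 - 78)/814 = -2894671 - (-1)*(-1452)/814 = -2894671 - 1*66/37 = -2894671 - 66/37 = -107102893/37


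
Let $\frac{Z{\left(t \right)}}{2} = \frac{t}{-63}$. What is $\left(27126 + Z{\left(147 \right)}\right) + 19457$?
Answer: $\frac{139735}{3} \approx 46578.0$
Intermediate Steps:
$Z{\left(t \right)} = - \frac{2 t}{63}$ ($Z{\left(t \right)} = 2 \frac{t}{-63} = 2 t \left(- \frac{1}{63}\right) = 2 \left(- \frac{t}{63}\right) = - \frac{2 t}{63}$)
$\left(27126 + Z{\left(147 \right)}\right) + 19457 = \left(27126 - \frac{14}{3}\right) + 19457 = \frac{81364}{3} + 19457 = \frac{139735}{3}$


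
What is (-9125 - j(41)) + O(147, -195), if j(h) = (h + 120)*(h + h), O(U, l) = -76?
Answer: -22403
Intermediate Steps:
j(h) = 2*h*(120 + h) (j(h) = (120 + h)*(2*h) = 2*h*(120 + h))
(-9125 - j(41)) + O(147, -195) = (-9125 - 2*41*(120 + 41)) - 76 = (-9125 - 2*41*161) - 76 = (-9125 - 1*13202) - 76 = (-9125 - 13202) - 76 = -22327 - 76 = -22403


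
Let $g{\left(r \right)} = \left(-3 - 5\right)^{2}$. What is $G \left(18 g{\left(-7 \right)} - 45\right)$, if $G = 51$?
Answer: $56457$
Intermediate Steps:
$g{\left(r \right)} = 64$ ($g{\left(r \right)} = \left(-8\right)^{2} = 64$)
$G \left(18 g{\left(-7 \right)} - 45\right) = 51 \left(18 \cdot 64 - 45\right) = 51 \left(1152 - 45\right) = 51 \cdot 1107 = 56457$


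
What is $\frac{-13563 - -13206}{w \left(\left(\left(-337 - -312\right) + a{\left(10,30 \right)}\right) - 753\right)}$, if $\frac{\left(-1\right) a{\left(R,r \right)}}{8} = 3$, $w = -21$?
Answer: $- \frac{17}{802} \approx -0.021197$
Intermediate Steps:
$a{\left(R,r \right)} = -24$ ($a{\left(R,r \right)} = \left(-8\right) 3 = -24$)
$\frac{-13563 - -13206}{w \left(\left(\left(-337 - -312\right) + a{\left(10,30 \right)}\right) - 753\right)} = \frac{-13563 - -13206}{\left(-21\right) \left(\left(\left(-337 - -312\right) - 24\right) - 753\right)} = \frac{-13563 + 13206}{\left(-21\right) \left(\left(\left(-337 + 312\right) - 24\right) - 753\right)} = - \frac{357}{\left(-21\right) \left(\left(-25 - 24\right) - 753\right)} = - \frac{357}{\left(-21\right) \left(-49 - 753\right)} = - \frac{357}{\left(-21\right) \left(-802\right)} = - \frac{357}{16842} = \left(-357\right) \frac{1}{16842} = - \frac{17}{802}$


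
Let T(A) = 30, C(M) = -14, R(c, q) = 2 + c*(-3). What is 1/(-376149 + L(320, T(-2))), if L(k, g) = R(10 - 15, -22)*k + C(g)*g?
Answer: -1/371129 ≈ -2.6945e-6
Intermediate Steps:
R(c, q) = 2 - 3*c
L(k, g) = -14*g + 17*k (L(k, g) = (2 - 3*(10 - 15))*k - 14*g = (2 - 3*(-5))*k - 14*g = (2 + 15)*k - 14*g = 17*k - 14*g = -14*g + 17*k)
1/(-376149 + L(320, T(-2))) = 1/(-376149 + (-14*30 + 17*320)) = 1/(-376149 + (-420 + 5440)) = 1/(-376149 + 5020) = 1/(-371129) = -1/371129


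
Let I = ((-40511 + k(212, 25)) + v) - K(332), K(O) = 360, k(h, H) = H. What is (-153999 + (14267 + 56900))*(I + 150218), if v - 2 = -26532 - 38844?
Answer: -3644442336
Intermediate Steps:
v = -65374 (v = 2 + (-26532 - 38844) = 2 - 65376 = -65374)
I = -106220 (I = ((-40511 + 25) - 65374) - 1*360 = (-40486 - 65374) - 360 = -105860 - 360 = -106220)
(-153999 + (14267 + 56900))*(I + 150218) = (-153999 + (14267 + 56900))*(-106220 + 150218) = (-153999 + 71167)*43998 = -82832*43998 = -3644442336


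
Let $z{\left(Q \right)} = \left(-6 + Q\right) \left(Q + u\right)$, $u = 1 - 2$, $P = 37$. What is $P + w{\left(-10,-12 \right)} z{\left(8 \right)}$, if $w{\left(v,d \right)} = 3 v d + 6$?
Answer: $5161$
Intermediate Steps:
$u = -1$
$w{\left(v,d \right)} = 6 + 3 d v$ ($w{\left(v,d \right)} = 3 d v + 6 = 6 + 3 d v$)
$z{\left(Q \right)} = \left(-1 + Q\right) \left(-6 + Q\right)$ ($z{\left(Q \right)} = \left(-6 + Q\right) \left(Q - 1\right) = \left(-6 + Q\right) \left(-1 + Q\right) = \left(-1 + Q\right) \left(-6 + Q\right)$)
$P + w{\left(-10,-12 \right)} z{\left(8 \right)} = 37 + \left(6 + 3 \left(-12\right) \left(-10\right)\right) \left(6 + 8^{2} - 56\right) = 37 + \left(6 + 360\right) \left(6 + 64 - 56\right) = 37 + 366 \cdot 14 = 37 + 5124 = 5161$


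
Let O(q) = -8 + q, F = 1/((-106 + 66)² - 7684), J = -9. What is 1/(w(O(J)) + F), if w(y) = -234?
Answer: -6084/1423657 ≈ -0.0042735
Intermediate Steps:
F = -1/6084 (F = 1/((-40)² - 7684) = 1/(1600 - 7684) = 1/(-6084) = -1/6084 ≈ -0.00016437)
1/(w(O(J)) + F) = 1/(-234 - 1/6084) = 1/(-1423657/6084) = -6084/1423657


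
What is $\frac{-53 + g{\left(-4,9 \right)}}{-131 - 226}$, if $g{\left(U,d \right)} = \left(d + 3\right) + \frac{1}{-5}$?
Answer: $\frac{206}{1785} \approx 0.11541$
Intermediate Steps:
$g{\left(U,d \right)} = \frac{14}{5} + d$ ($g{\left(U,d \right)} = \left(3 + d\right) - \frac{1}{5} = \frac{14}{5} + d$)
$\frac{-53 + g{\left(-4,9 \right)}}{-131 - 226} = \frac{-53 + \left(\frac{14}{5} + 9\right)}{-131 - 226} = \frac{-53 + \frac{59}{5}}{-357} = \left(- \frac{206}{5}\right) \left(- \frac{1}{357}\right) = \frac{206}{1785}$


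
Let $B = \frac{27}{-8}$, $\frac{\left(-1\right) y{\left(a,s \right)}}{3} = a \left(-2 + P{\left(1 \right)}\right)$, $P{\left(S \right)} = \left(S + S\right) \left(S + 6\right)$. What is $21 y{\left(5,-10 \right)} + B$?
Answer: $- \frac{30267}{8} \approx -3783.4$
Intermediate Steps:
$P{\left(S \right)} = 2 S \left(6 + S\right)$
$y{\left(a,s \right)} = - 36 a$ ($y{\left(a,s \right)} = - 3 a \left(-2 + 2 \cdot 1 \left(6 + 1\right)\right) = - 3 a \left(-2 + 2 \cdot 1 \cdot 7\right) = - 3 a \left(-2 + 14\right) = - 3 a 12 = - 3 \cdot 12 a = - 36 a$)
$B = - \frac{27}{8}$ ($B = 27 \left(- \frac{1}{8}\right) = - \frac{27}{8} \approx -3.375$)
$21 y{\left(5,-10 \right)} + B = 21 \left(\left(-36\right) 5\right) - \frac{27}{8} = 21 \left(-180\right) - \frac{27}{8} = -3780 - \frac{27}{8} = - \frac{30267}{8}$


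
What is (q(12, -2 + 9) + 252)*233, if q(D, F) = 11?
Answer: 61279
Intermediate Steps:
(q(12, -2 + 9) + 252)*233 = (11 + 252)*233 = 263*233 = 61279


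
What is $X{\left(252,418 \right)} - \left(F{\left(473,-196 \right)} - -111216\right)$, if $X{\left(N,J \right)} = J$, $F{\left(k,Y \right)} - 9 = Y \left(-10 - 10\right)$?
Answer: $-114727$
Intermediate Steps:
$F{\left(k,Y \right)} = 9 - 20 Y$ ($F{\left(k,Y \right)} = 9 + Y \left(-10 - 10\right) = 9 + Y \left(-20\right) = 9 - 20 Y$)
$X{\left(252,418 \right)} - \left(F{\left(473,-196 \right)} - -111216\right) = 418 - \left(\left(9 - -3920\right) - -111216\right) = 418 - \left(\left(9 + 3920\right) + 111216\right) = 418 - \left(3929 + 111216\right) = 418 - 115145 = -114727$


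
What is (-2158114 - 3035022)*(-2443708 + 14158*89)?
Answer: 6146834653856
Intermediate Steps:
(-2158114 - 3035022)*(-2443708 + 14158*89) = -5193136*(-2443708 + 1260062) = -5193136*(-1183646) = 6146834653856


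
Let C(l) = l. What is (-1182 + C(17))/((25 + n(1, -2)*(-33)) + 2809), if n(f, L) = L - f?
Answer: -1165/2933 ≈ -0.39720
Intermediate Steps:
(-1182 + C(17))/((25 + n(1, -2)*(-33)) + 2809) = (-1182 + 17)/((25 + (-2 - 1*1)*(-33)) + 2809) = -1165/((25 + (-2 - 1)*(-33)) + 2809) = -1165/((25 - 3*(-33)) + 2809) = -1165/((25 + 99) + 2809) = -1165/(124 + 2809) = -1165/2933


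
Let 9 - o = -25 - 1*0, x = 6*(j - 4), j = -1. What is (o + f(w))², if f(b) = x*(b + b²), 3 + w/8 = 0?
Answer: 273108676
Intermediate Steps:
x = -30 (x = 6*(-1 - 4) = 6*(-5) = -30)
o = 34 (o = 9 - (-25 - 1*0) = 9 - (-25 + 0) = 9 - 1*(-25) = 9 + 25 = 34)
w = -24 (w = -24 + 8*0 = -24 + 0 = -24)
f(b) = -30*b - 30*b² (f(b) = -30*(b + b²) = -30*b - 30*b²)
(o + f(w))² = (34 - 30*(-24)*(1 - 24))² = (34 - 30*(-24)*(-23))² = (34 - 16560)² = (-16526)² = 273108676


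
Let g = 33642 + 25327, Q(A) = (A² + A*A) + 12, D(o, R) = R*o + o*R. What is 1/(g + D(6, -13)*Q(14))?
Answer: -1/4055 ≈ -0.00024661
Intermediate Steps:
D(o, R) = 2*R*o (D(o, R) = R*o + R*o = 2*R*o)
Q(A) = 12 + 2*A² (Q(A) = (A² + A²) + 12 = 2*A² + 12 = 12 + 2*A²)
g = 58969
1/(g + D(6, -13)*Q(14)) = 1/(58969 + (2*(-13)*6)*(12 + 2*14²)) = 1/(58969 - 156*(12 + 2*196)) = 1/(58969 - 156*(12 + 392)) = 1/(58969 - 156*404) = 1/(58969 - 63024) = 1/(-4055) = -1/4055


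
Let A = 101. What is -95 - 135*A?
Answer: -13730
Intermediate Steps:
-95 - 135*A = -95 - 135*101 = -95 - 13635 = -13730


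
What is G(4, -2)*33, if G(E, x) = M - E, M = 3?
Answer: -33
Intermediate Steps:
G(E, x) = 3 - E
G(4, -2)*33 = (3 - 1*4)*33 = (3 - 4)*33 = -1*33 = -33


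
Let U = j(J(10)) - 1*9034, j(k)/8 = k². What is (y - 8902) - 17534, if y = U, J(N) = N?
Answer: -34670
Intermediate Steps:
j(k) = 8*k²
U = -8234 (U = 8*10² - 1*9034 = 8*100 - 9034 = 800 - 9034 = -8234)
y = -8234
(y - 8902) - 17534 = (-8234 - 8902) - 17534 = -17136 - 17534 = -34670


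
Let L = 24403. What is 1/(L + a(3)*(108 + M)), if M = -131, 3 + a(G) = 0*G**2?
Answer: 1/24472 ≈ 4.0863e-5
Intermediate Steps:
a(G) = -3 (a(G) = -3 + 0*G**2 = -3 + 0 = -3)
1/(L + a(3)*(108 + M)) = 1/(24403 - 3*(108 - 131)) = 1/(24403 - 3*(-23)) = 1/(24403 + 69) = 1/24472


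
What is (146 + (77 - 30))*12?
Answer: 2316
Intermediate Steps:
(146 + (77 - 30))*12 = (146 + 47)*12 = 193*12 = 2316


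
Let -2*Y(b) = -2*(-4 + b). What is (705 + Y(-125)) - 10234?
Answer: -9658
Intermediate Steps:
Y(b) = -4 + b (Y(b) = -(-1)*(-4 + b) = -(8 - 2*b)/2 = -4 + b)
(705 + Y(-125)) - 10234 = (705 + (-4 - 125)) - 10234 = (705 - 129) - 10234 = 576 - 10234 = -9658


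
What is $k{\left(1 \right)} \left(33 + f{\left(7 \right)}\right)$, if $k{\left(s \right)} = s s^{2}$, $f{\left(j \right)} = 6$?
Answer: $39$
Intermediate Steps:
$k{\left(s \right)} = s^{3}$
$k{\left(1 \right)} \left(33 + f{\left(7 \right)}\right) = 1^{3} \left(33 + 6\right) = 1 \cdot 39 = 39$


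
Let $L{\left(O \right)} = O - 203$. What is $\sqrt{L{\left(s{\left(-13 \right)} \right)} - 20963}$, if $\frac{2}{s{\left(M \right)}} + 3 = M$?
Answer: $\frac{i \sqrt{338658}}{4} \approx 145.49 i$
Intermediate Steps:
$s{\left(M \right)} = \frac{2}{-3 + M}$
$L{\left(O \right)} = -203 + O$
$\sqrt{L{\left(s{\left(-13 \right)} \right)} - 20963} = \sqrt{\left(-203 + \frac{2}{-3 - 13}\right) - 20963} = \sqrt{\left(-203 + \frac{2}{-16}\right) - 20963} = \sqrt{\left(-203 + 2 \left(- \frac{1}{16}\right)\right) - 20963} = \sqrt{\left(-203 - \frac{1}{8}\right) - 20963} = \sqrt{- \frac{1625}{8} - 20963} = \sqrt{- \frac{169329}{8}} = \frac{i \sqrt{338658}}{4}$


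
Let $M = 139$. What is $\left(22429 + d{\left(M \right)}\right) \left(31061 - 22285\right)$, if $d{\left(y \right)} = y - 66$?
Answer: $197477552$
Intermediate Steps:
$d{\left(y \right)} = -66 + y$
$\left(22429 + d{\left(M \right)}\right) \left(31061 - 22285\right) = \left(22429 + \left(-66 + 139\right)\right) \left(31061 - 22285\right) = \left(22429 + 73\right) 8776 = 22502 \cdot 8776 = 197477552$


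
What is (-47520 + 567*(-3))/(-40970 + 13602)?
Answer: 49221/27368 ≈ 1.7985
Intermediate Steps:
(-47520 + 567*(-3))/(-40970 + 13602) = (-47520 - 1701)/(-27368) = -49221*(-1/27368) = 49221/27368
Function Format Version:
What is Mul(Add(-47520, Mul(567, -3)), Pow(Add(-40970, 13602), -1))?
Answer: Rational(49221, 27368) ≈ 1.7985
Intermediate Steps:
Mul(Add(-47520, Mul(567, -3)), Pow(Add(-40970, 13602), -1)) = Mul(Add(-47520, -1701), Pow(-27368, -1)) = Mul(-49221, Rational(-1, 27368)) = Rational(49221, 27368)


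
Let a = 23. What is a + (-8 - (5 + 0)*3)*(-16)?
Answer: 391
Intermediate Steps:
a + (-8 - (5 + 0)*3)*(-16) = 23 + (-8 - (5 + 0)*3)*(-16) = 23 + (-8 - 5*3)*(-16) = 23 + (-8 - 1*15)*(-16) = 23 + (-8 - 15)*(-16) = 23 - 23*(-16) = 23 + 368 = 391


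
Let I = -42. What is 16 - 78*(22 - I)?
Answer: -4976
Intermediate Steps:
16 - 78*(22 - I) = 16 - 78*(22 - 1*(-42)) = 16 - 78*(22 + 42) = 16 - 78*64 = 16 - 4992 = -4976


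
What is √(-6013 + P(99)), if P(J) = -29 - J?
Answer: I*√6141 ≈ 78.365*I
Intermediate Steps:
√(-6013 + P(99)) = √(-6013 + (-29 - 1*99)) = √(-6013 + (-29 - 99)) = √(-6013 - 128) = √(-6141) = I*√6141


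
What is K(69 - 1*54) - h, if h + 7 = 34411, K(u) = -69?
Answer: -34473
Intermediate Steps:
h = 34404 (h = -7 + 34411 = 34404)
K(69 - 1*54) - h = -69 - 1*34404 = -69 - 34404 = -34473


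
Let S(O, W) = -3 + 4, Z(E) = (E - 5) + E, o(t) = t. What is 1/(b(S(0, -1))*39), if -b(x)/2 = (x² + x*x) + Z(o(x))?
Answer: 1/78 ≈ 0.012821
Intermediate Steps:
Z(E) = -5 + 2*E (Z(E) = (-5 + E) + E = -5 + 2*E)
S(O, W) = 1
b(x) = 10 - 4*x - 4*x² (b(x) = -2*((x² + x*x) + (-5 + 2*x)) = -2*((x² + x²) + (-5 + 2*x)) = -2*(2*x² + (-5 + 2*x)) = -2*(-5 + 2*x + 2*x²) = 10 - 4*x - 4*x²)
1/(b(S(0, -1))*39) = 1/((10 - 4*1 - 4*1²)*39) = 1/((10 - 4 - 4*1)*39) = 1/((10 - 4 - 4)*39) = 1/(2*39) = 1/78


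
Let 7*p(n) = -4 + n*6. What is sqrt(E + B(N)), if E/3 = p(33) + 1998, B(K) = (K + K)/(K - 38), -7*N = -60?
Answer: 60*sqrt(877457)/721 ≈ 77.952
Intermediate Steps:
p(n) = -4/7 + 6*n/7 (p(n) = (-4 + n*6)/7 = (-4 + 6*n)/7 = -4/7 + 6*n/7)
N = 60/7 (N = -1/7*(-60) = 60/7 ≈ 8.5714)
B(K) = 2*K/(-38 + K) (B(K) = (2*K)/(-38 + K) = 2*K/(-38 + K))
E = 42540/7 (E = 3*((-4/7 + (6/7)*33) + 1998) = 3*((-4/7 + 198/7) + 1998) = 3*(194/7 + 1998) = 3*(14180/7) = 42540/7 ≈ 6077.1)
sqrt(E + B(N)) = sqrt(42540/7 + 2*(60/7)/(-38 + 60/7)) = sqrt(42540/7 + 2*(60/7)/(-206/7)) = sqrt(42540/7 + 2*(60/7)*(-7/206)) = sqrt(42540/7 - 60/103) = sqrt(4381200/721) = 60*sqrt(877457)/721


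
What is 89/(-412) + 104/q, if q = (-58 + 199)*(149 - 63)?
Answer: -518183/2497956 ≈ -0.20744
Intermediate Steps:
q = 12126 (q = 141*86 = 12126)
89/(-412) + 104/q = 89/(-412) + 104/12126 = 89*(-1/412) + 104*(1/12126) = -89/412 + 52/6063 = -518183/2497956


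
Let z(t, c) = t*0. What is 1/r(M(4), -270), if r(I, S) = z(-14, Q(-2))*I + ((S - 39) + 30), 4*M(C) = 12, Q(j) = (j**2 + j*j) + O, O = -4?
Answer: -1/279 ≈ -0.0035842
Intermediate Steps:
Q(j) = -4 + 2*j**2 (Q(j) = (j**2 + j*j) - 4 = (j**2 + j**2) - 4 = 2*j**2 - 4 = -4 + 2*j**2)
M(C) = 3 (M(C) = (1/4)*12 = 3)
z(t, c) = 0
r(I, S) = -9 + S (r(I, S) = 0*I + ((S - 39) + 30) = 0 + ((-39 + S) + 30) = 0 + (-9 + S) = -9 + S)
1/r(M(4), -270) = 1/(-9 - 270) = 1/(-279) = -1/279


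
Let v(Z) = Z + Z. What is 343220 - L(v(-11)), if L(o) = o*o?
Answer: 342736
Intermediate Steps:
v(Z) = 2*Z
L(o) = o²
343220 - L(v(-11)) = 343220 - (2*(-11))² = 343220 - 1*(-22)² = 343220 - 1*484 = 343220 - 484 = 342736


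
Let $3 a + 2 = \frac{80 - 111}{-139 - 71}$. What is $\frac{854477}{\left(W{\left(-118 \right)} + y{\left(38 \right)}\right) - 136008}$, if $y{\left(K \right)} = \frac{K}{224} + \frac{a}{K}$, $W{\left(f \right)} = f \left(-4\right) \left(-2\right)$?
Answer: $- \frac{81824717520}{13114508831} \approx -6.2393$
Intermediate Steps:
$a = - \frac{389}{630}$ ($a = - \frac{2}{3} + \frac{\left(80 - 111\right) \frac{1}{-139 - 71}}{3} = - \frac{2}{3} + \frac{\left(-31\right) \frac{1}{-210}}{3} = - \frac{2}{3} + \frac{\left(-31\right) \left(- \frac{1}{210}\right)}{3} = - \frac{2}{3} + \frac{1}{3} \cdot \frac{31}{210} = - \frac{2}{3} + \frac{31}{630} = - \frac{389}{630} \approx -0.61746$)
$W{\left(f \right)} = 8 f$ ($W{\left(f \right)} = - 4 f \left(-2\right) = 8 f$)
$y{\left(K \right)} = - \frac{389}{630 K} + \frac{K}{224}$ ($y{\left(K \right)} = \frac{K}{224} - \frac{389}{630 K} = - \frac{389}{630 K} + \frac{K}{224}$)
$\frac{854477}{\left(W{\left(-118 \right)} + y{\left(38 \right)}\right) - 136008} = \frac{854477}{\left(8 \left(-118\right) + \left(- \frac{389}{630 \cdot 38} + \frac{1}{224} \cdot 38\right)\right) - 136008} = \frac{854477}{\left(-944 + \left(\left(- \frac{389}{630}\right) \frac{1}{38} + \frac{19}{112}\right)\right) - 136008} = \frac{854477}{\left(-944 + \left(- \frac{389}{23940} + \frac{19}{112}\right)\right) - 136008} = \frac{854477}{\left(-944 + \frac{14689}{95760}\right) - 136008} = \frac{854477}{- \frac{90382751}{95760} - 136008} = \frac{854477}{- \frac{13114508831}{95760}} = 854477 \left(- \frac{95760}{13114508831}\right) = - \frac{81824717520}{13114508831}$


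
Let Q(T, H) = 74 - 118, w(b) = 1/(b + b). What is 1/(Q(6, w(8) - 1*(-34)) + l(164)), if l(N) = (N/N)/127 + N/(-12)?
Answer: -381/21968 ≈ -0.017343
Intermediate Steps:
l(N) = 1/127 - N/12 (l(N) = 1*(1/127) + N*(-1/12) = 1/127 - N/12)
w(b) = 1/(2*b)
Q(T, H) = -44
1/(Q(6, w(8) - 1*(-34)) + l(164)) = 1/(-44 + (1/127 - 1/12*164)) = 1/(-44 + (1/127 - 41/3)) = 1/(-44 - 5204/381) = 1/(-21968/381) = -381/21968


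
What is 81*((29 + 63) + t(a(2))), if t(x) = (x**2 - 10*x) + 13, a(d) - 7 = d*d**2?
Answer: 14580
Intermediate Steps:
a(d) = 7 + d**3 (a(d) = 7 + d*d**2 = 7 + d**3)
t(x) = 13 + x**2 - 10*x
81*((29 + 63) + t(a(2))) = 81*((29 + 63) + (13 + (7 + 2**3)**2 - 10*(7 + 2**3))) = 81*(92 + (13 + (7 + 8)**2 - 10*(7 + 8))) = 81*(92 + (13 + 15**2 - 10*15)) = 81*(92 + (13 + 225 - 150)) = 81*(92 + 88) = 81*180 = 14580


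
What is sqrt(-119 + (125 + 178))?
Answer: 2*sqrt(46) ≈ 13.565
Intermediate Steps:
sqrt(-119 + (125 + 178)) = sqrt(-119 + 303) = sqrt(184) = 2*sqrt(46)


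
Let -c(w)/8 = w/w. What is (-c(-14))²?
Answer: 64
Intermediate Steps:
c(w) = -8 (c(w) = -8*w/w = -8*1 = -8)
(-c(-14))² = (-1*(-8))² = 8² = 64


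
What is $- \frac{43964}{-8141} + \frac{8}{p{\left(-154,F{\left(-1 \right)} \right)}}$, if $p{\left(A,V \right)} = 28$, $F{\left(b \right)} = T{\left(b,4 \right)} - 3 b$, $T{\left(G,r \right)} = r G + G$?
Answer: $\frac{46290}{8141} \approx 5.686$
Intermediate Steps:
$T{\left(G,r \right)} = G + G r$ ($T{\left(G,r \right)} = G r + G = G + G r$)
$F{\left(b \right)} = 2 b$ ($F{\left(b \right)} = b \left(1 + 4\right) - 3 b = b 5 - 3 b = 5 b - 3 b = 2 b$)
$- \frac{43964}{-8141} + \frac{8}{p{\left(-154,F{\left(-1 \right)} \right)}} = - \frac{43964}{-8141} + \frac{8}{28} = \left(-43964\right) \left(- \frac{1}{8141}\right) + 8 \cdot \frac{1}{28} = \frac{43964}{8141} + \frac{2}{7} = \frac{46290}{8141}$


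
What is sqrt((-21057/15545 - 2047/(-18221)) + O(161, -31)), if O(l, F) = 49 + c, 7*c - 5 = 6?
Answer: 4*sqrt(247348825808508410)/283245445 ≈ 7.0235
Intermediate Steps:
c = 11/7 (c = 5/7 + (1/7)*6 = 5/7 + 6/7 = 11/7 ≈ 1.5714)
O(l, F) = 354/7 (O(l, F) = 49 + 11/7 = 354/7)
sqrt((-21057/15545 - 2047/(-18221)) + O(161, -31)) = sqrt((-21057/15545 - 2047/(-18221)) + 354/7) = sqrt((-21057*1/15545 - 2047*(-1/18221)) + 354/7) = sqrt((-21057/15545 + 2047/18221) + 354/7) = sqrt(-351858982/283245445 + 354/7) = sqrt(13972267808/283245445) = 4*sqrt(247348825808508410)/283245445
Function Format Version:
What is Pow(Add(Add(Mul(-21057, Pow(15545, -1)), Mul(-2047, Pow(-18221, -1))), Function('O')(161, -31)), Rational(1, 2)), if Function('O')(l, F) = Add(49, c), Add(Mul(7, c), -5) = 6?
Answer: Mul(Rational(4, 283245445), Pow(247348825808508410, Rational(1, 2))) ≈ 7.0235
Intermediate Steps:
c = Rational(11, 7) (c = Add(Rational(5, 7), Mul(Rational(1, 7), 6)) = Add(Rational(5, 7), Rational(6, 7)) = Rational(11, 7) ≈ 1.5714)
Function('O')(l, F) = Rational(354, 7) (Function('O')(l, F) = Add(49, Rational(11, 7)) = Rational(354, 7))
Pow(Add(Add(Mul(-21057, Pow(15545, -1)), Mul(-2047, Pow(-18221, -1))), Function('O')(161, -31)), Rational(1, 2)) = Pow(Add(Add(Mul(-21057, Pow(15545, -1)), Mul(-2047, Pow(-18221, -1))), Rational(354, 7)), Rational(1, 2)) = Pow(Add(Add(Mul(-21057, Rational(1, 15545)), Mul(-2047, Rational(-1, 18221))), Rational(354, 7)), Rational(1, 2)) = Pow(Add(Add(Rational(-21057, 15545), Rational(2047, 18221)), Rational(354, 7)), Rational(1, 2)) = Pow(Add(Rational(-351858982, 283245445), Rational(354, 7)), Rational(1, 2)) = Pow(Rational(13972267808, 283245445), Rational(1, 2)) = Mul(Rational(4, 283245445), Pow(247348825808508410, Rational(1, 2)))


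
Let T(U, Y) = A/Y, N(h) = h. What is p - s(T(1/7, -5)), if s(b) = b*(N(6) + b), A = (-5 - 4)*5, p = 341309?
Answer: 341174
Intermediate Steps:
A = -45 (A = -9*5 = -45)
T(U, Y) = -45/Y
s(b) = b*(6 + b)
p - s(T(1/7, -5)) = 341309 - (-45/(-5))*(6 - 45/(-5)) = 341309 - (-45*(-⅕))*(6 - 45*(-⅕)) = 341309 - 9*(6 + 9) = 341309 - 9*15 = 341309 - 1*135 = 341309 - 135 = 341174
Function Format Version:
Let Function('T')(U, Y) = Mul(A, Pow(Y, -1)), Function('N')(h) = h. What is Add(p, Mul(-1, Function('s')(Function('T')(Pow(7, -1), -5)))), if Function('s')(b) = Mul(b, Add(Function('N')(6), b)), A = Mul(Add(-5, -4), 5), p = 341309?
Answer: 341174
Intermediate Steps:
A = -45 (A = Mul(-9, 5) = -45)
Function('T')(U, Y) = Mul(-45, Pow(Y, -1))
Function('s')(b) = Mul(b, Add(6, b))
Add(p, Mul(-1, Function('s')(Function('T')(Pow(7, -1), -5)))) = Add(341309, Mul(-1, Mul(Mul(-45, Pow(-5, -1)), Add(6, Mul(-45, Pow(-5, -1)))))) = Add(341309, Mul(-1, Mul(Mul(-45, Rational(-1, 5)), Add(6, Mul(-45, Rational(-1, 5)))))) = Add(341309, Mul(-1, Mul(9, Add(6, 9)))) = Add(341309, Mul(-1, Mul(9, 15))) = Add(341309, Mul(-1, 135)) = Add(341309, -135) = 341174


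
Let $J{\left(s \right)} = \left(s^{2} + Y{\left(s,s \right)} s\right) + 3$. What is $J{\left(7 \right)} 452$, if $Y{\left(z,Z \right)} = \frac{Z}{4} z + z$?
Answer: $84411$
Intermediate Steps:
$Y{\left(z,Z \right)} = z + \frac{Z z}{4}$ ($Y{\left(z,Z \right)} = Z \frac{1}{4} z + z = \frac{Z}{4} z + z = \frac{Z z}{4} + z = z + \frac{Z z}{4}$)
$J{\left(s \right)} = 3 + s^{2} + \frac{s^{2} \left(4 + s\right)}{4}$ ($J{\left(s \right)} = \left(s^{2} + \frac{s \left(4 + s\right)}{4} s\right) + 3 = \left(s^{2} + \frac{s^{2} \left(4 + s\right)}{4}\right) + 3 = 3 + s^{2} + \frac{s^{2} \left(4 + s\right)}{4}$)
$J{\left(7 \right)} 452 = \left(3 + 2 \cdot 7^{2} + \frac{7^{3}}{4}\right) 452 = \left(3 + 2 \cdot 49 + \frac{1}{4} \cdot 343\right) 452 = \left(3 + 98 + \frac{343}{4}\right) 452 = \frac{747}{4} \cdot 452 = 84411$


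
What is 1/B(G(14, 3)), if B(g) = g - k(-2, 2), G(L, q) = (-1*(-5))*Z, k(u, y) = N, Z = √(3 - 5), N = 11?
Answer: -11/171 - 5*I*√2/171 ≈ -0.064327 - 0.041351*I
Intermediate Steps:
Z = I*√2 (Z = √(-2) = I*√2 ≈ 1.4142*I)
k(u, y) = 11
G(L, q) = 5*I*√2 (G(L, q) = (-1*(-5))*(I*√2) = 5*(I*√2) = 5*I*√2)
B(g) = -11 + g (B(g) = g - 1*11 = g - 11 = -11 + g)
1/B(G(14, 3)) = 1/(-11 + 5*I*√2)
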